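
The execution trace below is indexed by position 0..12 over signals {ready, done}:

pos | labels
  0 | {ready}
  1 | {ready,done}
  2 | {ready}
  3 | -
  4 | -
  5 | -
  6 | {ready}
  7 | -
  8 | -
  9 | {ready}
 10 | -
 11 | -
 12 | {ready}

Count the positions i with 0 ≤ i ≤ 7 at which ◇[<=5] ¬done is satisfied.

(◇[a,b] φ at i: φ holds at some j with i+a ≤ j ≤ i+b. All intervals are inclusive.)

8

Evaluate at each i in [0,7]:
  i=0: ✓ (witness j=0)
  i=1: ✓ (witness j=2)
  i=2: ✓ (witness j=2)
  i=3: ✓ (witness j=3)
  i=4: ✓ (witness j=4)
  i=5: ✓ (witness j=5)
  i=6: ✓ (witness j=6)
  i=7: ✓ (witness j=7)
Positions where it holds: {0, 1, 2, 3, 4, 5, 6, 7} → 8.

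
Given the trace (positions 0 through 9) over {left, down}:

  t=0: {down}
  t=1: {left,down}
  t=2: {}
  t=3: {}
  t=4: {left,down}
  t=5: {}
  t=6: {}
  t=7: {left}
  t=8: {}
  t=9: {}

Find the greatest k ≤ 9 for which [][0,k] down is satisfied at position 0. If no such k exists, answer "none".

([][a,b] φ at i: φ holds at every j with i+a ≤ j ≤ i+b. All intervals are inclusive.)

1

down must hold from j=0 onward; find where it first fails.
  j=0: holds
  j=1: holds
  j=2: fails
Holds on [0,1], so largest k = 1.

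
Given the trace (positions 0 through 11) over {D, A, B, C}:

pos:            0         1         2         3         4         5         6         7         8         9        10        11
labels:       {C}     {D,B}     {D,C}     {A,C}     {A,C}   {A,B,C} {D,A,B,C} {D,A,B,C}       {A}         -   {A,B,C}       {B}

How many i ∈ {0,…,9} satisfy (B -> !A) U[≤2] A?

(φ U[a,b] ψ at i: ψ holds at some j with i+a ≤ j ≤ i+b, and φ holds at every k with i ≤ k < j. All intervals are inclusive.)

Evaluate at each i in [0,9]:
  i=0: ✗ (no rhs in [0,2])
  i=1: ✓ (rhs at j=3; lhs holds on [1,2])
  i=2: ✓ (rhs at j=3; lhs holds on [2,2])
  i=3: ✓ (rhs at j=3)
  i=4: ✓ (rhs at j=4)
  i=5: ✓ (rhs at j=5)
  i=6: ✓ (rhs at j=6)
  i=7: ✓ (rhs at j=7)
  i=8: ✓ (rhs at j=8)
  i=9: ✓ (rhs at j=10; lhs holds on [9,9])
Positions where it holds: {1, 2, 3, 4, 5, 6, 7, 8, 9} → 9.

9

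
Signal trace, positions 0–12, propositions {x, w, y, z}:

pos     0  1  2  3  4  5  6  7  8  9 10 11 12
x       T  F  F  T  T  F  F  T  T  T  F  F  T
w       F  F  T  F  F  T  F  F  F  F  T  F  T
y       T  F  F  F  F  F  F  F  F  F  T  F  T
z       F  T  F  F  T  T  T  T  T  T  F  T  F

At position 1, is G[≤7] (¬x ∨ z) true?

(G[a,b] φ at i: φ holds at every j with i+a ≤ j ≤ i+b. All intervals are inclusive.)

No

Check (¬x ∨ z) at every j in [1,8]:
  j=1: true
  j=2: true
  j=3: false
  j=4: true
  j=5: true
  j=6: true
  j=7: true
  j=8: true
Fails at j=3 → formula fails.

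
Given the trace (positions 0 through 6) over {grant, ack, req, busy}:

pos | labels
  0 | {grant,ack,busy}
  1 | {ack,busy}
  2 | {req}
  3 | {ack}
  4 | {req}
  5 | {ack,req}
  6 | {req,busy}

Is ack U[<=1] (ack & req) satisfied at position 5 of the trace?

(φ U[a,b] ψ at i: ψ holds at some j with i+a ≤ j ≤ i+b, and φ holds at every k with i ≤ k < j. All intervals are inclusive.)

Need some j in [5,6] with (ack & req), and ack at every k in [5,j-1].
  j=5: (ack & req) holds; no prefix to check → satisfied.

Yes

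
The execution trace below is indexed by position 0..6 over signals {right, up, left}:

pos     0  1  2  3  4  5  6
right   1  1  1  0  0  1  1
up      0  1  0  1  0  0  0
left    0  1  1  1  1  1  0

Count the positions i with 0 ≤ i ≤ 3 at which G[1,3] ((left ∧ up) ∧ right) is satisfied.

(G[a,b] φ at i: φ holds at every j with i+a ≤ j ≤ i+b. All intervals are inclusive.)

0

Evaluate at each i in [0,3]:
  i=0: ✗ (fails at j=2)
  i=1: ✗ (fails at j=2)
  i=2: ✗ (fails at j=3)
  i=3: ✗ (fails at j=4)
Positions where it holds: {} → 0.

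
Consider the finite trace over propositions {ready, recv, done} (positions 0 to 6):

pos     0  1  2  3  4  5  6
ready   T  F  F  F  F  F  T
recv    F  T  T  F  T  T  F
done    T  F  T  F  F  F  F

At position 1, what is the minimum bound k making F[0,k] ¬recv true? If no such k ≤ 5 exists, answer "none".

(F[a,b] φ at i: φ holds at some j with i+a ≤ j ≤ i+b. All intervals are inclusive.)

2

Scan j = 1,2,… for ¬recv:
  j=1: fails
  j=2: fails
  j=3: holds
First hit at j=3, so smallest k = 3-1 = 2.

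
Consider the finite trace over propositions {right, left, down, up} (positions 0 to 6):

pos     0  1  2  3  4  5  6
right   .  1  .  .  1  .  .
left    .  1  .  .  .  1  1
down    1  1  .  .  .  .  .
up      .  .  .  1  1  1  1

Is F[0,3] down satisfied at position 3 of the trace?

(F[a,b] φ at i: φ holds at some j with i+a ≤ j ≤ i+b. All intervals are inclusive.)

Check down at each j in [3,6]:
  j=3: false
  j=4: false
  j=5: false
  j=6: false
No position in the window satisfies it → formula fails.

False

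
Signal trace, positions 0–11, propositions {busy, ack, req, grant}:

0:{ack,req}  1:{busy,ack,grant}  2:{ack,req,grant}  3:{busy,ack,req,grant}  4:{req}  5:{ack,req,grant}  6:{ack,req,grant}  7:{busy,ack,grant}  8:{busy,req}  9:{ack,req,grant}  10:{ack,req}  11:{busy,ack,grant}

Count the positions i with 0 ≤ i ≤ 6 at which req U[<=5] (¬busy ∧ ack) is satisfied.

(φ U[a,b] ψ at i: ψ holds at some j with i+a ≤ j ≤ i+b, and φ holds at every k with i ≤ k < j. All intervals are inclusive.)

Evaluate at each i in [0,6]:
  i=0: ✓ (rhs at j=0)
  i=1: ✗ (lhs fails at k=1 before rhs at j=2)
  i=2: ✓ (rhs at j=2)
  i=3: ✓ (rhs at j=5; lhs holds on [3,4])
  i=4: ✓ (rhs at j=5; lhs holds on [4,4])
  i=5: ✓ (rhs at j=5)
  i=6: ✓ (rhs at j=6)
Positions where it holds: {0, 2, 3, 4, 5, 6} → 6.

6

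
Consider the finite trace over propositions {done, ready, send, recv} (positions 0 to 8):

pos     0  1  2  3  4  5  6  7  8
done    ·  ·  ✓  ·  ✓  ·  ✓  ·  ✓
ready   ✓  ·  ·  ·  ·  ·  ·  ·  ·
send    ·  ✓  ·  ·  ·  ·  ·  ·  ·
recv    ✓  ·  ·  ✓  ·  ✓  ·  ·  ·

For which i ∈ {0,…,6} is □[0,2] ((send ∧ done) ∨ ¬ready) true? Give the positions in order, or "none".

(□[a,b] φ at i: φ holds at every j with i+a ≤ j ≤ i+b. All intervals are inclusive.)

Evaluate at each i in [0,6]:
  i=0: ✗ (fails at j=0)
  i=1: ✓ (all of [1,3])
  i=2: ✓ (all of [2,4])
  i=3: ✓ (all of [3,5])
  i=4: ✓ (all of [4,6])
  i=5: ✓ (all of [5,7])
  i=6: ✓ (all of [6,8])

1, 2, 3, 4, 5, 6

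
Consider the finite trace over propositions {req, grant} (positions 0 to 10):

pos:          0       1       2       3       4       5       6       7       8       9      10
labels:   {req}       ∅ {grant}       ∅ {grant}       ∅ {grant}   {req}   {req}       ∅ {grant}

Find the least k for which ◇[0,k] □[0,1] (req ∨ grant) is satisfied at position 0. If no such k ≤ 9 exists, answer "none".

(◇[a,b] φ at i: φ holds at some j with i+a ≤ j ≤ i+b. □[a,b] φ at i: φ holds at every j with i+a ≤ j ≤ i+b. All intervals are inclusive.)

Scan j = 0,1,… for □[0,1] (req ∨ grant):
  j=0: fails
  j=1: fails
  j=2: fails
  j=3: fails
  j=4: fails
  j=5: fails
  j=6: holds
First hit at j=6, so smallest k = 6-0 = 6.

6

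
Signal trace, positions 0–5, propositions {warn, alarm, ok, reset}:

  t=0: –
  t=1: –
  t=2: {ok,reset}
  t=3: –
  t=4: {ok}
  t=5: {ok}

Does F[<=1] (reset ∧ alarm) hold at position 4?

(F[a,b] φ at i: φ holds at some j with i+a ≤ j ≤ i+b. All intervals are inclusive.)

Check (reset ∧ alarm) at each j in [4,5]:
  j=4: false
  j=5: false
No position in the window satisfies it → formula fails.

Does not hold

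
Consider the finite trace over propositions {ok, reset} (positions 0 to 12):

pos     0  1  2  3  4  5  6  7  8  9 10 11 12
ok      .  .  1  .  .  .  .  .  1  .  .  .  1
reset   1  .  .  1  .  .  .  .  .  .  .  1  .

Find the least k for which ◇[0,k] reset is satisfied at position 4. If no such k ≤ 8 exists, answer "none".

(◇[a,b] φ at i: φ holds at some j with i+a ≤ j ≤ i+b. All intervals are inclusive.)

7

Scan j = 4,5,… for reset:
  j=4: fails
  j=5: fails
  j=6: fails
  j=7: fails
  j=8: fails
  j=9: fails
  j=10: fails
  j=11: holds
First hit at j=11, so smallest k = 11-4 = 7.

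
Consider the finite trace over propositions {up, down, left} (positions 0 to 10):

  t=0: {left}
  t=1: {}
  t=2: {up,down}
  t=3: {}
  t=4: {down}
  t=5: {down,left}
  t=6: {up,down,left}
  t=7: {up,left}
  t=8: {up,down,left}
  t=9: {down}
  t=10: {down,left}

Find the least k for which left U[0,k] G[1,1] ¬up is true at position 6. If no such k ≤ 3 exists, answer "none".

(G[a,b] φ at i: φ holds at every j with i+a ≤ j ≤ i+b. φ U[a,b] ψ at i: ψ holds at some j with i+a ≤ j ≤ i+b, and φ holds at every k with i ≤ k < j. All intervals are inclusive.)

Need earliest j ≥ 6 with G[1,1] ¬up, and left at every k in [6,j-1].
  j=6: rhs fails.
  j=7: rhs fails.
  j=8: rhs holds; lhs holds on [6,7]. k = 2.

2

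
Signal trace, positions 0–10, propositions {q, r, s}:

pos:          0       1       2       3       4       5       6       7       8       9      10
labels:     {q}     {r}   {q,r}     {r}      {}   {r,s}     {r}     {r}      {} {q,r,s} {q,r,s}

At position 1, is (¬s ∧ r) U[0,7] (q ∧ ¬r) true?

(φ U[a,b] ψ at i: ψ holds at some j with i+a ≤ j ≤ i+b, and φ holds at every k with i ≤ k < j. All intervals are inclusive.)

Need some j in [1,8] with (q ∧ ¬r), and (¬s ∧ r) at every k in [1,j-1].
  j=1: (q ∧ ¬r) false.
  j=2: (q ∧ ¬r) false.
  j=3: (q ∧ ¬r) false.
  j=4: (q ∧ ¬r) false.
  j=5: (q ∧ ¬r) false.
  j=6: (q ∧ ¬r) false.
  j=7: (q ∧ ¬r) false.
  j=8: (q ∧ ¬r) false.
No j in the window works → until fails.

False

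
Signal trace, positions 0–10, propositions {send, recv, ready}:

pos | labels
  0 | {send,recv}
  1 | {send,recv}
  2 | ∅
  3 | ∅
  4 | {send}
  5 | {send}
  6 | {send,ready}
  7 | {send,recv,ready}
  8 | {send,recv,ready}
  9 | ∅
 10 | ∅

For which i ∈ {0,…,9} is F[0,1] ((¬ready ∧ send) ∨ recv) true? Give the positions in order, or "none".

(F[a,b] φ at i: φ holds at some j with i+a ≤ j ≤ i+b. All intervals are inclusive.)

0, 1, 3, 4, 5, 6, 7, 8

Evaluate at each i in [0,9]:
  i=0: ✓ (witness j=0)
  i=1: ✓ (witness j=1)
  i=2: ✗ (none in [2,3])
  i=3: ✓ (witness j=4)
  i=4: ✓ (witness j=4)
  i=5: ✓ (witness j=5)
  i=6: ✓ (witness j=7)
  i=7: ✓ (witness j=7)
  i=8: ✓ (witness j=8)
  i=9: ✗ (none in [9,10])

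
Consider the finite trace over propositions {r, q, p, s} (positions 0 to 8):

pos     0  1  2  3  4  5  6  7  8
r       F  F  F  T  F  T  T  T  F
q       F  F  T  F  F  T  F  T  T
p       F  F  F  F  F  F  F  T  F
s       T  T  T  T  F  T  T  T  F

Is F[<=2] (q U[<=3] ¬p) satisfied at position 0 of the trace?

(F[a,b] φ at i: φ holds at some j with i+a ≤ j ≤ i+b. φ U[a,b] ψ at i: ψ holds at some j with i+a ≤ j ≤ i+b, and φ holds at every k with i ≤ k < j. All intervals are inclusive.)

True

Check (q U[<=3] ¬p) at each j in [0,2]:
  j=0: holds
  j=1: holds
  j=2: holds
Found at j=0 → formula holds.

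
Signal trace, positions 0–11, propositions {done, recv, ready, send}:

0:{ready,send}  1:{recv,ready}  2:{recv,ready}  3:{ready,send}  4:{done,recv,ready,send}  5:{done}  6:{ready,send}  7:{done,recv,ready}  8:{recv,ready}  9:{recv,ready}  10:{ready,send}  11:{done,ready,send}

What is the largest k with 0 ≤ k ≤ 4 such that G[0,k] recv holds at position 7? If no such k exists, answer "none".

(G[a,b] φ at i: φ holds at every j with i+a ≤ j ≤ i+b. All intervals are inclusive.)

recv must hold from j=7 onward; find where it first fails.
  j=7: holds
  j=8: holds
  j=9: holds
  j=10: fails
Holds on [7,9], so largest k = 2.

2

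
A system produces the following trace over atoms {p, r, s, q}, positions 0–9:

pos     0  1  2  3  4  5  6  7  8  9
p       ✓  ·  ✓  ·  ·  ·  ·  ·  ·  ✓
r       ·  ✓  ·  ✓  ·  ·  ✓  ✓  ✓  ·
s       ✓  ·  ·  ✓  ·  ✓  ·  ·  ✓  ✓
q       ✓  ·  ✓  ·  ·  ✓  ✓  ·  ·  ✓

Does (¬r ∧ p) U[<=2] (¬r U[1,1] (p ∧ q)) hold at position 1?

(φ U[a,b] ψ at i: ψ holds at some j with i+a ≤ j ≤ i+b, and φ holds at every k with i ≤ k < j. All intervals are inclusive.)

Need some j in [1,3] with (¬r U[1,1] (p ∧ q)), and (¬r ∧ p) at every k in [1,j-1].
  j=1: (¬r U[1,1] (p ∧ q)) — fails.
  j=2: (¬r U[1,1] (p ∧ q)) — fails.
  j=3: (¬r U[1,1] (p ∧ q)) — fails.
No j in the window works → until fails.

False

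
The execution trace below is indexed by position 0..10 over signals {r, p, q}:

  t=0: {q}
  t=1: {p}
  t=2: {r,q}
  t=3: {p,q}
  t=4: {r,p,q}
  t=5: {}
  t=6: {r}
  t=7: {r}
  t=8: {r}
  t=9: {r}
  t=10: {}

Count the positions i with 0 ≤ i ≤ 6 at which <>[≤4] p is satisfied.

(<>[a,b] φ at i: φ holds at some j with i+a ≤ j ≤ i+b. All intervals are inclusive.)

Evaluate at each i in [0,6]:
  i=0: ✓ (witness j=1)
  i=1: ✓ (witness j=1)
  i=2: ✓ (witness j=3)
  i=3: ✓ (witness j=3)
  i=4: ✓ (witness j=4)
  i=5: ✗ (none in [5,9])
  i=6: ✗ (none in [6,10])
Positions where it holds: {0, 1, 2, 3, 4} → 5.

5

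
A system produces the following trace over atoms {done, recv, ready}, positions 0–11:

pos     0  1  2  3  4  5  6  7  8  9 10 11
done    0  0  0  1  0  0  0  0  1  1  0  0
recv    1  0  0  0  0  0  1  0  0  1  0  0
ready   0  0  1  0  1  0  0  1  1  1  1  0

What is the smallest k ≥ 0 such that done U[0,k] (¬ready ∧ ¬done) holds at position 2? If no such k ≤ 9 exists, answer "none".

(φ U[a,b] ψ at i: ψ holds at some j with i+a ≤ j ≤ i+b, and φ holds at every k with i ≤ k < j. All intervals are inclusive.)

none

Need earliest j ≥ 2 with (¬ready ∧ ¬done), and done at every k in [2,j-1].
  j=2: rhs fails.
  j=3: rhs fails.
  j=4: rhs fails.
  j=5: rhs holds but lhs fails at k=2.
  j=6: rhs holds but lhs fails at k=2.
  j=7: rhs fails.
  j=8: rhs fails.
  j=9: rhs fails.
  j=10: rhs fails.
  j=11: rhs holds but lhs fails at k=2.
No witness within the range → none.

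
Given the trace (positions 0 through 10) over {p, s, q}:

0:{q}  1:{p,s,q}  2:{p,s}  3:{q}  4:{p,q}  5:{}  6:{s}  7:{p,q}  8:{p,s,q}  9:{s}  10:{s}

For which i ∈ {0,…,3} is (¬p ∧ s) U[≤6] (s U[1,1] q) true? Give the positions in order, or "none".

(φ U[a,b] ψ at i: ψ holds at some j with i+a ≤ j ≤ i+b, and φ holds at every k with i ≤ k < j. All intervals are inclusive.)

Evaluate at each i in [0,3]:
  i=0: ✗ (lhs fails at k=0 before rhs at j=2)
  i=1: ✗ (lhs fails at k=1 before rhs at j=2)
  i=2: ✓ (rhs at j=2)
  i=3: ✗ (lhs fails at k=3 before rhs at j=6)

2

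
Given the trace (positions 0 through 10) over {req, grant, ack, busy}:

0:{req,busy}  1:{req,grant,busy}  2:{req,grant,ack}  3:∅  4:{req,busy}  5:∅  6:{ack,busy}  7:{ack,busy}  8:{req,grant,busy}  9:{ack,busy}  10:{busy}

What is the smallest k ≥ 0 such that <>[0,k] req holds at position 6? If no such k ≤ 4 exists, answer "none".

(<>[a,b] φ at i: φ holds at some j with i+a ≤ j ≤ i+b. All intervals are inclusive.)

Scan j = 6,7,… for req:
  j=6: fails
  j=7: fails
  j=8: holds
First hit at j=8, so smallest k = 8-6 = 2.

2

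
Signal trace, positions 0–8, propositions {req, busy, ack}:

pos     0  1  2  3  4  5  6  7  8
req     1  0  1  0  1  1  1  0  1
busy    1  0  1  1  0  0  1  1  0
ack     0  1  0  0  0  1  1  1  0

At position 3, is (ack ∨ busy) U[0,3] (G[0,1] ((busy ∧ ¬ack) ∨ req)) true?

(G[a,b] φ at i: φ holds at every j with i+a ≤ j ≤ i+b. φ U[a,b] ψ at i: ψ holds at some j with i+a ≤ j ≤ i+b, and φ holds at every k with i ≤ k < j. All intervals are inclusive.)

Need some j in [3,6] with G[0,1] ((busy ∧ ¬ack) ∨ req), and (ack ∨ busy) at every k in [3,j-1].
  j=3: G[0,1] ((busy ∧ ¬ack) ∨ req) holds; no prefix to check → satisfied.

Yes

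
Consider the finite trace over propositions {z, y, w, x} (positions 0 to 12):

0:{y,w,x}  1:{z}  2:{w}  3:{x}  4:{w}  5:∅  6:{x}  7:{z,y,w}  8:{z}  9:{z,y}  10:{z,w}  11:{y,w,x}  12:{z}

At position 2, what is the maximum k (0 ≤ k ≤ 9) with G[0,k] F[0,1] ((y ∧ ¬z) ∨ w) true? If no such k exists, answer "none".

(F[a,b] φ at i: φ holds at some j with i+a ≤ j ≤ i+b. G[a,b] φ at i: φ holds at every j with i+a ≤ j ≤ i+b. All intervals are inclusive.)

2

F[0,1] ((y ∧ ¬z) ∨ w) must hold from j=2 onward; find where it first fails.
  j=2: holds
  j=3: holds
  j=4: holds
  j=5: fails
Holds on [2,4], so largest k = 2.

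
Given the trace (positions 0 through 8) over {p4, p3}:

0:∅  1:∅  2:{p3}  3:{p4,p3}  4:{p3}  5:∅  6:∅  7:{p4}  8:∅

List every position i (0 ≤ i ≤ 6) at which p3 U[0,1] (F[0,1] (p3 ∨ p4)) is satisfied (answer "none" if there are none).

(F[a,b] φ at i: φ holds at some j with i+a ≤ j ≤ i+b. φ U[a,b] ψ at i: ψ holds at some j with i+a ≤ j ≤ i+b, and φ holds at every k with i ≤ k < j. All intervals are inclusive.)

Evaluate at each i in [0,6]:
  i=0: ✗ (lhs fails at k=0 before rhs at j=1)
  i=1: ✓ (rhs at j=1)
  i=2: ✓ (rhs at j=2)
  i=3: ✓ (rhs at j=3)
  i=4: ✓ (rhs at j=4)
  i=5: ✗ (lhs fails at k=5 before rhs at j=6)
  i=6: ✓ (rhs at j=6)

1, 2, 3, 4, 6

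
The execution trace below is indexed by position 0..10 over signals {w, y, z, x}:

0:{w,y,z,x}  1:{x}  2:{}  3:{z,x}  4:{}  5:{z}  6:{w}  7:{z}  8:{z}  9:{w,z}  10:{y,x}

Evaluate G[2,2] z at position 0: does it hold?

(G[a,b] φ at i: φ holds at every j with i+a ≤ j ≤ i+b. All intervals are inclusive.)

Check z at every j in [2,2]:
  j=2: false
Fails at j=2 → formula fails.

Does not hold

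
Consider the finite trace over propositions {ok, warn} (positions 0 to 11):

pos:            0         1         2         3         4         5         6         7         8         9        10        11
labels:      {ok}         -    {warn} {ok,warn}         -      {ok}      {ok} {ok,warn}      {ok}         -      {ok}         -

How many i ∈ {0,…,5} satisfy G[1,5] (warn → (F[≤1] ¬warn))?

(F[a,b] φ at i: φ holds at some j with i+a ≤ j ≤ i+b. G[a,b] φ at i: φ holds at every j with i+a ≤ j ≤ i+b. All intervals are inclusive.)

Evaluate at each i in [0,5]:
  i=0: ✗ (fails at j=2)
  i=1: ✗ (fails at j=2)
  i=2: ✓ (all of [3,7])
  i=3: ✓ (all of [4,8])
  i=4: ✓ (all of [5,9])
  i=5: ✓ (all of [6,10])
Positions where it holds: {2, 3, 4, 5} → 4.

4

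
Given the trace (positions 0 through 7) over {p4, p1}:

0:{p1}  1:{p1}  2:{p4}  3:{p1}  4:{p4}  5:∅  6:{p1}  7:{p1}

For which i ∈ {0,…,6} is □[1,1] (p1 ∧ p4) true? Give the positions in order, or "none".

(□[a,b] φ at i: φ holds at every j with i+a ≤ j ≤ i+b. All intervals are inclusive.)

none

Evaluate at each i in [0,6]:
  i=0: ✗ (fails at j=1)
  i=1: ✗ (fails at j=2)
  i=2: ✗ (fails at j=3)
  i=3: ✗ (fails at j=4)
  i=4: ✗ (fails at j=5)
  i=5: ✗ (fails at j=6)
  i=6: ✗ (fails at j=7)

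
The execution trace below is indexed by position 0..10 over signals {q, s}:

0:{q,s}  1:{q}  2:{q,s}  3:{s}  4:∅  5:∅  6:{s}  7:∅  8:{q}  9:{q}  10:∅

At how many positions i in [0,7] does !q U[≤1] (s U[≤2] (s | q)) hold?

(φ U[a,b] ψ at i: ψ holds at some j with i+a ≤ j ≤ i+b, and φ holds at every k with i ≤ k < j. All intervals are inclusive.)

Evaluate at each i in [0,7]:
  i=0: ✓ (rhs at j=0)
  i=1: ✓ (rhs at j=1)
  i=2: ✓ (rhs at j=2)
  i=3: ✓ (rhs at j=3)
  i=4: ✗ (no rhs in [4,5])
  i=5: ✓ (rhs at j=6; lhs holds on [5,5])
  i=6: ✓ (rhs at j=6)
  i=7: ✓ (rhs at j=8; lhs holds on [7,7])
Positions where it holds: {0, 1, 2, 3, 5, 6, 7} → 7.

7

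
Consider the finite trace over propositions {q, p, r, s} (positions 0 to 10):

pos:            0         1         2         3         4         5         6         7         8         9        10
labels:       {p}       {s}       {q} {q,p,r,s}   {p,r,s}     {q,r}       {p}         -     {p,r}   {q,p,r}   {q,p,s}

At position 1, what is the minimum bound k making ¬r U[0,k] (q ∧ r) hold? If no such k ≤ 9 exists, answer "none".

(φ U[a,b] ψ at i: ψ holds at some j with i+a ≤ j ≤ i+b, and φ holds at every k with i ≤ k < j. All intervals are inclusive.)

2

Need earliest j ≥ 1 with (q ∧ r), and ¬r at every k in [1,j-1].
  j=1: rhs fails.
  j=2: rhs fails.
  j=3: rhs holds; lhs holds on [1,2]. k = 2.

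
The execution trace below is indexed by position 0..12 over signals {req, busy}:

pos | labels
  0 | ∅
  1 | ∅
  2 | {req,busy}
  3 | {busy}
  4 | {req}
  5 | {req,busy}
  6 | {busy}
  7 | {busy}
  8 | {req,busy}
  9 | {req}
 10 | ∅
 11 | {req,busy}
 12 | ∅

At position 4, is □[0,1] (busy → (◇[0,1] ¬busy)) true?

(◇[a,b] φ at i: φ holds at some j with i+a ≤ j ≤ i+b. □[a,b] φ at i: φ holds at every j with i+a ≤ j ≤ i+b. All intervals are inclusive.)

No

Check (busy → (◇[0,1] ¬busy)) at every j in [4,5]:
  j=4: antecedent false → ✓
  j=5: antecedent true; consequent fails (none in [5,6]) → ✗
Fails at j=5 → formula fails.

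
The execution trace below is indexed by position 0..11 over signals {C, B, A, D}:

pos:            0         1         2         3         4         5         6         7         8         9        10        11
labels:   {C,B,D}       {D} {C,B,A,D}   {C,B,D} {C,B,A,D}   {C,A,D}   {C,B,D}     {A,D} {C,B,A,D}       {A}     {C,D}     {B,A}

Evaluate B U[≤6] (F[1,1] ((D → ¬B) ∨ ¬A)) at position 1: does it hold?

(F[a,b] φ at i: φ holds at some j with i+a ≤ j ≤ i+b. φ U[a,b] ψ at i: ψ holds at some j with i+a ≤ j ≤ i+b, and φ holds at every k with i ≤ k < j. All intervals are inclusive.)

Need some j in [1,7] with F[1,1] ((D → ¬B) ∨ ¬A), and B at every k in [1,j-1].
  j=1: F[1,1] ((D → ¬B) ∨ ¬A) — fails (none in [2,2]).
  j=2: F[1,1] ((D → ¬B) ∨ ¬A) holds, but B fails at k=1 → not this j.
  j=3: F[1,1] ((D → ¬B) ∨ ¬A) — fails (none in [4,4]).
  j=4: F[1,1] ((D → ¬B) ∨ ¬A) holds, but B fails at k=1 → not this j.
  j=5: F[1,1] ((D → ¬B) ∨ ¬A) holds, but B fails at k=1 → not this j.
  j=6: F[1,1] ((D → ¬B) ∨ ¬A) holds, but B fails at k=1 → not this j.
  j=7: F[1,1] ((D → ¬B) ∨ ¬A) — fails (none in [8,8]).
No j in the window works → until fails.

False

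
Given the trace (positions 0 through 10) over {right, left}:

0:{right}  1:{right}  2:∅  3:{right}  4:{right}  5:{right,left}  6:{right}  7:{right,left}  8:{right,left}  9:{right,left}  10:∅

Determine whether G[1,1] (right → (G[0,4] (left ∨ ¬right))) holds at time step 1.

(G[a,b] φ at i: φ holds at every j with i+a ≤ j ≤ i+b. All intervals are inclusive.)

Holds

Check (right → (G[0,4] (left ∨ ¬right))) at every j in [2,2]:
  j=2: antecedent false → ✓
All positions satisfy it → formula holds.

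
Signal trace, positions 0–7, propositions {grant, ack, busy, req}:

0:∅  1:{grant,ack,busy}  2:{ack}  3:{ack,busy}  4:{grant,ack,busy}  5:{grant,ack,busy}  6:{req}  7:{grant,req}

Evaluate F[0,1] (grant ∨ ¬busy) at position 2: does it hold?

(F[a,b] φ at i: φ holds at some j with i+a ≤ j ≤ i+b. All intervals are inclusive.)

Holds

Check (grant ∨ ¬busy) at each j in [2,3]:
  j=2: true
  j=3: false
Found at j=2 → formula holds.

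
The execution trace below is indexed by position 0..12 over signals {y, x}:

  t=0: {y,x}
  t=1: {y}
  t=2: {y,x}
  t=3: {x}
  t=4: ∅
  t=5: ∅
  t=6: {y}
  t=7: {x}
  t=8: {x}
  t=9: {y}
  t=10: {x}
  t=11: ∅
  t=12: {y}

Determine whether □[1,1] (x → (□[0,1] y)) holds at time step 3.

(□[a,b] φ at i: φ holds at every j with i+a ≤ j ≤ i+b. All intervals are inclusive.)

True

Check (x → (□[0,1] y)) at every j in [4,4]:
  j=4: antecedent false → ✓
All positions satisfy it → formula holds.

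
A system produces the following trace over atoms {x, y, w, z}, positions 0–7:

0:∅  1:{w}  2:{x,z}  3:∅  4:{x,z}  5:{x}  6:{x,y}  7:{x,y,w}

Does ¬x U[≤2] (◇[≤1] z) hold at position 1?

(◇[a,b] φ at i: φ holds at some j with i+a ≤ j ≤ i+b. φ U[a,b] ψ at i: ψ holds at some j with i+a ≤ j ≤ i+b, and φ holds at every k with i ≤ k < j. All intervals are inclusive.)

Need some j in [1,3] with ◇[≤1] z, and ¬x at every k in [1,j-1].
  j=1: ◇[≤1] z holds; no prefix to check → satisfied.

True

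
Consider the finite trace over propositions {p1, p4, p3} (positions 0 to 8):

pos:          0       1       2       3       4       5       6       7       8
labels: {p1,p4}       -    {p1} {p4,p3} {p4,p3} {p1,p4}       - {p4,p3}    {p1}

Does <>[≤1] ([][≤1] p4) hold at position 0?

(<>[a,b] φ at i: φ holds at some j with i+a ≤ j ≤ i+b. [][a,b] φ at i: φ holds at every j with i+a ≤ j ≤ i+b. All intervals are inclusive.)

No

Check [][≤1] p4 at each j in [0,1]:
  j=0: fails at 1
  j=1: fails at 1
No position in the window satisfies it → formula fails.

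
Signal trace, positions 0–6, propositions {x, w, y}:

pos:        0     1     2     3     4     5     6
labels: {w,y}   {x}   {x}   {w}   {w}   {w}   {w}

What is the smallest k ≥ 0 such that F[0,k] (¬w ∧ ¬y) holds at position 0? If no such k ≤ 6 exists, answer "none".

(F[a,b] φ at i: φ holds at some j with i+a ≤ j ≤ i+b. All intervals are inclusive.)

1

Scan j = 0,1,… for (¬w ∧ ¬y):
  j=0: fails
  j=1: holds
First hit at j=1, so smallest k = 1-0 = 1.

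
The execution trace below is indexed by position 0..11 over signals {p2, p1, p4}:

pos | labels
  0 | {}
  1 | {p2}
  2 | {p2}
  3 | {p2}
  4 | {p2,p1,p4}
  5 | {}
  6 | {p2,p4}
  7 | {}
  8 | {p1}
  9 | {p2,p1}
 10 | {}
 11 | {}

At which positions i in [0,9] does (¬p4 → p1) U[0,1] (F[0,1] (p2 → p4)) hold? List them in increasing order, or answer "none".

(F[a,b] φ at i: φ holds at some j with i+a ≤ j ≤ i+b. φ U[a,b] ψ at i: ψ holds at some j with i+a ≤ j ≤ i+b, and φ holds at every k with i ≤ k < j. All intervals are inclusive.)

0, 3, 4, 5, 6, 7, 8, 9

Evaluate at each i in [0,9]:
  i=0: ✓ (rhs at j=0)
  i=1: ✗ (no rhs in [1,2])
  i=2: ✗ (lhs fails at k=2 before rhs at j=3)
  i=3: ✓ (rhs at j=3)
  i=4: ✓ (rhs at j=4)
  i=5: ✓ (rhs at j=5)
  i=6: ✓ (rhs at j=6)
  i=7: ✓ (rhs at j=7)
  i=8: ✓ (rhs at j=8)
  i=9: ✓ (rhs at j=9)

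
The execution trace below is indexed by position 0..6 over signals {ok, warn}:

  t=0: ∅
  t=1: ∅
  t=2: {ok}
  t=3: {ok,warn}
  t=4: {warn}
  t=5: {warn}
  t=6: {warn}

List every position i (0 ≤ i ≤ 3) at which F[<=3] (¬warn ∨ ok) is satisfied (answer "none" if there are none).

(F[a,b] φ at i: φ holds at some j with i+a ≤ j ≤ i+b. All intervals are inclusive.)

0, 1, 2, 3

Evaluate at each i in [0,3]:
  i=0: ✓ (witness j=0)
  i=1: ✓ (witness j=1)
  i=2: ✓ (witness j=2)
  i=3: ✓ (witness j=3)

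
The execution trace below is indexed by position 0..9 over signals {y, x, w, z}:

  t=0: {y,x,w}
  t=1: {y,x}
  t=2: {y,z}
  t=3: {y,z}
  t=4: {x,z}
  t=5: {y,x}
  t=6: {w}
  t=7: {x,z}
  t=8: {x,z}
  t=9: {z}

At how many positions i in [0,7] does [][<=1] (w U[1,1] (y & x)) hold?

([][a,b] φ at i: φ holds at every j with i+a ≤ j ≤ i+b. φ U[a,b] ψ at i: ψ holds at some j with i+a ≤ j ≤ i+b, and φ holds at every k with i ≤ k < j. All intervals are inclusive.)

Evaluate at each i in [0,7]:
  i=0: ✗ (fails at j=1)
  i=1: ✗ (fails at j=1)
  i=2: ✗ (fails at j=2)
  i=3: ✗ (fails at j=3)
  i=4: ✗ (fails at j=4)
  i=5: ✗ (fails at j=5)
  i=6: ✗ (fails at j=6)
  i=7: ✗ (fails at j=7)
Positions where it holds: {} → 0.

0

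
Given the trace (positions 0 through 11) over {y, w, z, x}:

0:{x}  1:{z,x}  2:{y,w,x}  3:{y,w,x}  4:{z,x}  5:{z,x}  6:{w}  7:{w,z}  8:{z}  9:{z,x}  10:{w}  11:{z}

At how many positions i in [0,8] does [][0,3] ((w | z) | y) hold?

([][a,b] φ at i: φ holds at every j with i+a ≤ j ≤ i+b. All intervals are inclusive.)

Evaluate at each i in [0,8]:
  i=0: ✗ (fails at j=0)
  i=1: ✓ (all of [1,4])
  i=2: ✓ (all of [2,5])
  i=3: ✓ (all of [3,6])
  i=4: ✓ (all of [4,7])
  i=5: ✓ (all of [5,8])
  i=6: ✓ (all of [6,9])
  i=7: ✓ (all of [7,10])
  i=8: ✓ (all of [8,11])
Positions where it holds: {1, 2, 3, 4, 5, 6, 7, 8} → 8.

8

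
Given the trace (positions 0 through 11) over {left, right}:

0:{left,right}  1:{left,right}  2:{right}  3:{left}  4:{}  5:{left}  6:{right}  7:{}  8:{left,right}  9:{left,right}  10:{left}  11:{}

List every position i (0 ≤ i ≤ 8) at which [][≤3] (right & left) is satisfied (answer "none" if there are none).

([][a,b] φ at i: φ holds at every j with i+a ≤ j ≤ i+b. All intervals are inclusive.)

Evaluate at each i in [0,8]:
  i=0: ✗ (fails at j=2)
  i=1: ✗ (fails at j=2)
  i=2: ✗ (fails at j=2)
  i=3: ✗ (fails at j=3)
  i=4: ✗ (fails at j=4)
  i=5: ✗ (fails at j=5)
  i=6: ✗ (fails at j=6)
  i=7: ✗ (fails at j=7)
  i=8: ✗ (fails at j=10)

none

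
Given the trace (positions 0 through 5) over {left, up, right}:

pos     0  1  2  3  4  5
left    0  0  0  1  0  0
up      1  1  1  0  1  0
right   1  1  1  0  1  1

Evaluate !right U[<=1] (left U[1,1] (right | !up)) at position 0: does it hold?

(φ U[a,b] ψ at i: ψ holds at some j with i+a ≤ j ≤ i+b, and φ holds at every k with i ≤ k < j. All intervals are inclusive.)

Need some j in [0,1] with (left U[1,1] (right | !up)), and !right at every k in [0,j-1].
  j=0: (left U[1,1] (right | !up)) — fails.
  j=1: (left U[1,1] (right | !up)) — fails.
No j in the window works → until fails.

False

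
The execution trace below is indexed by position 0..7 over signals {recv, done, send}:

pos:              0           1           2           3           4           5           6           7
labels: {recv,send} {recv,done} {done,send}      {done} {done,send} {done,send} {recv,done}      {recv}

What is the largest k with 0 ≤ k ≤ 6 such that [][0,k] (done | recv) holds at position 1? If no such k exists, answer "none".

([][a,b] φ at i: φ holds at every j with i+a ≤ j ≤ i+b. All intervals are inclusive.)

(done | recv) must hold from j=1 onward; find where it first fails.
  j=1: holds
  j=2: holds
  j=3: holds
  j=4: holds
  j=5: holds
  j=6: holds
  j=7: holds
Holds through j=7; largest k = 6.

6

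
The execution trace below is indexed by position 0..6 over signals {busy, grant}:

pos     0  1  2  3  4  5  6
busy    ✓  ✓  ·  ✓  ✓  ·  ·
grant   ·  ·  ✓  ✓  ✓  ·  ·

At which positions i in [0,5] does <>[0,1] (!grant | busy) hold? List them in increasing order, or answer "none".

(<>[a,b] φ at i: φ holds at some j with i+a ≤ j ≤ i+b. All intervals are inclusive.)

Evaluate at each i in [0,5]:
  i=0: ✓ (witness j=0)
  i=1: ✓ (witness j=1)
  i=2: ✓ (witness j=3)
  i=3: ✓ (witness j=3)
  i=4: ✓ (witness j=4)
  i=5: ✓ (witness j=5)

0, 1, 2, 3, 4, 5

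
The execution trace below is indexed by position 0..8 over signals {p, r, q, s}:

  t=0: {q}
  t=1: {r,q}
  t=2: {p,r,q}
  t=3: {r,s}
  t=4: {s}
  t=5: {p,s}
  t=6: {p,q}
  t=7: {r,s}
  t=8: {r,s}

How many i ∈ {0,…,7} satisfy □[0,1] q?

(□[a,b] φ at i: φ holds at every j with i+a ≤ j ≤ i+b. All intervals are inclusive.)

2

Evaluate at each i in [0,7]:
  i=0: ✓ (all of [0,1])
  i=1: ✓ (all of [1,2])
  i=2: ✗ (fails at j=3)
  i=3: ✗ (fails at j=3)
  i=4: ✗ (fails at j=4)
  i=5: ✗ (fails at j=5)
  i=6: ✗ (fails at j=7)
  i=7: ✗ (fails at j=7)
Positions where it holds: {0, 1} → 2.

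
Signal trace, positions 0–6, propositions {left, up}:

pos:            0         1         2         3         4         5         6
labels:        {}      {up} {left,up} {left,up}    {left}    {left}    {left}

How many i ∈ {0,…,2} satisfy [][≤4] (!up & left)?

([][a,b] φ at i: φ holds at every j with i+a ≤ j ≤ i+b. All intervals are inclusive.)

Evaluate at each i in [0,2]:
  i=0: ✗ (fails at j=0)
  i=1: ✗ (fails at j=1)
  i=2: ✗ (fails at j=2)
Positions where it holds: {} → 0.

0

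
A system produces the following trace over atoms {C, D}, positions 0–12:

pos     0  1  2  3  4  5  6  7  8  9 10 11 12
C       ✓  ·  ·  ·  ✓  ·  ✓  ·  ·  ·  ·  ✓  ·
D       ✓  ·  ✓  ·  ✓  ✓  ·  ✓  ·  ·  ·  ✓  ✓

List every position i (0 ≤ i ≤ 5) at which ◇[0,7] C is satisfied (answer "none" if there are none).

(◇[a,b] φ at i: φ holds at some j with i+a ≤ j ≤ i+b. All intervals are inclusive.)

Evaluate at each i in [0,5]:
  i=0: ✓ (witness j=0)
  i=1: ✓ (witness j=4)
  i=2: ✓ (witness j=4)
  i=3: ✓ (witness j=4)
  i=4: ✓ (witness j=4)
  i=5: ✓ (witness j=6)

0, 1, 2, 3, 4, 5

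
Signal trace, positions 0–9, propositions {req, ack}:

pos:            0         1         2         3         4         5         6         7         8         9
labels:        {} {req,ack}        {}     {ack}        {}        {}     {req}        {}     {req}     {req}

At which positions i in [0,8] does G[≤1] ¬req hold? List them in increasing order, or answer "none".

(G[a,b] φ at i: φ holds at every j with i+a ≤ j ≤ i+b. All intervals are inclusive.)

Evaluate at each i in [0,8]:
  i=0: ✗ (fails at j=1)
  i=1: ✗ (fails at j=1)
  i=2: ✓ (all of [2,3])
  i=3: ✓ (all of [3,4])
  i=4: ✓ (all of [4,5])
  i=5: ✗ (fails at j=6)
  i=6: ✗ (fails at j=6)
  i=7: ✗ (fails at j=8)
  i=8: ✗ (fails at j=8)

2, 3, 4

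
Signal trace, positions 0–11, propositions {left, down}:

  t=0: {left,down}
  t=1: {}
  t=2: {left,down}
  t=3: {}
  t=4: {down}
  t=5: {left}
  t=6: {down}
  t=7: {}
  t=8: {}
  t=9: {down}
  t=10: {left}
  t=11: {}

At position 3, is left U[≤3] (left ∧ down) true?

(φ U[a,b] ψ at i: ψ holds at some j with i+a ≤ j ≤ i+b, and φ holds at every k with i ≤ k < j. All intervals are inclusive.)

False

Need some j in [3,6] with (left ∧ down), and left at every k in [3,j-1].
  j=3: (left ∧ down) false.
  j=4: (left ∧ down) false.
  j=5: (left ∧ down) false.
  j=6: (left ∧ down) false.
No j in the window works → until fails.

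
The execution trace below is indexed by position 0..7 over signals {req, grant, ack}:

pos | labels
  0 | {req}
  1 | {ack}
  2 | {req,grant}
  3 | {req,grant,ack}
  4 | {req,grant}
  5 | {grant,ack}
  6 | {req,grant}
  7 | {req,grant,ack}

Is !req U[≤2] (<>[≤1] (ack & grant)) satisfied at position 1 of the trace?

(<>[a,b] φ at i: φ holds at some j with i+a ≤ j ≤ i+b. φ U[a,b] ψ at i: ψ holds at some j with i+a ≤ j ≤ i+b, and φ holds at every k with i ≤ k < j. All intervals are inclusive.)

True

Need some j in [1,3] with <>[≤1] (ack & grant), and !req at every k in [1,j-1].
  j=1: <>[≤1] (ack & grant) — fails (none in [1,2]).
  j=2: <>[≤1] (ack & grant) holds; !req holds at every k in [1,1] → satisfied.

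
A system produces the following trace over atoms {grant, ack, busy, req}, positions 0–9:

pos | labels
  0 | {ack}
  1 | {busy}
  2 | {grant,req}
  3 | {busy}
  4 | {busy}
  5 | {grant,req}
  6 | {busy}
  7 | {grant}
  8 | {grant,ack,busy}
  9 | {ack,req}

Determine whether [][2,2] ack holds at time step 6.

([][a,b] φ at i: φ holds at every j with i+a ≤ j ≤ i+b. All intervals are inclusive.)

Holds

Check ack at every j in [8,8]:
  j=8: true
All positions satisfy it → formula holds.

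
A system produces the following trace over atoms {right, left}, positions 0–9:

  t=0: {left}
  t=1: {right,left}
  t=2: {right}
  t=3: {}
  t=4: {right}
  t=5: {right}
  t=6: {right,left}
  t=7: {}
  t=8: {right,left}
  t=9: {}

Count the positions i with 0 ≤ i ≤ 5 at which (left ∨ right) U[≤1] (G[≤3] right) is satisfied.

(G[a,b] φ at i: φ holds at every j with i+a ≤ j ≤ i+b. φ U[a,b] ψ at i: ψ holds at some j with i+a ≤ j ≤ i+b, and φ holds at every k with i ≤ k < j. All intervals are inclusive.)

0

Evaluate at each i in [0,5]:
  i=0: ✗ (no rhs in [0,1])
  i=1: ✗ (no rhs in [1,2])
  i=2: ✗ (no rhs in [2,3])
  i=3: ✗ (no rhs in [3,4])
  i=4: ✗ (no rhs in [4,5])
  i=5: ✗ (no rhs in [5,6])
Positions where it holds: {} → 0.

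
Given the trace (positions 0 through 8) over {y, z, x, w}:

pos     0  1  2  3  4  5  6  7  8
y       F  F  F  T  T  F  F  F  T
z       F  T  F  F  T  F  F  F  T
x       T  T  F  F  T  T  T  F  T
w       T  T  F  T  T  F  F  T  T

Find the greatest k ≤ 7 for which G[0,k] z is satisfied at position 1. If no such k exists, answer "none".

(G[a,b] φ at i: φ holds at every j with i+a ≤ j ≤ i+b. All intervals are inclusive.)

0

z must hold from j=1 onward; find where it first fails.
  j=1: holds
  j=2: fails
Holds on [1,1], so largest k = 0.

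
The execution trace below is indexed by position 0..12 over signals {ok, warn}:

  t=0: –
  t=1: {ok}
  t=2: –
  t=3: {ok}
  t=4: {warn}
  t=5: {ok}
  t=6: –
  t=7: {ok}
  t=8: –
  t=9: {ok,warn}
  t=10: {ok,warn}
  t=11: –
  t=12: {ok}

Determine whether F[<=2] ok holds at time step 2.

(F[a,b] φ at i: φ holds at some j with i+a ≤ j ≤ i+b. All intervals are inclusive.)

Holds

Check ok at each j in [2,4]:
  j=2: false
  j=3: true
  j=4: false
Found at j=3 → formula holds.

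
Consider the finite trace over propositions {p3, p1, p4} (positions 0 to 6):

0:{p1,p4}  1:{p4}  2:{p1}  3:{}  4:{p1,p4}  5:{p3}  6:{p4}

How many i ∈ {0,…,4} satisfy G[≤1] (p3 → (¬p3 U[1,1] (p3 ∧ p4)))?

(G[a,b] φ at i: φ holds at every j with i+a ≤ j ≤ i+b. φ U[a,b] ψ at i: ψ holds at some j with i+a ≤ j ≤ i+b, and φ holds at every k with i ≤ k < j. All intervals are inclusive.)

Evaluate at each i in [0,4]:
  i=0: ✓ (all of [0,1])
  i=1: ✓ (all of [1,2])
  i=2: ✓ (all of [2,3])
  i=3: ✓ (all of [3,4])
  i=4: ✗ (fails at j=5)
Positions where it holds: {0, 1, 2, 3} → 4.

4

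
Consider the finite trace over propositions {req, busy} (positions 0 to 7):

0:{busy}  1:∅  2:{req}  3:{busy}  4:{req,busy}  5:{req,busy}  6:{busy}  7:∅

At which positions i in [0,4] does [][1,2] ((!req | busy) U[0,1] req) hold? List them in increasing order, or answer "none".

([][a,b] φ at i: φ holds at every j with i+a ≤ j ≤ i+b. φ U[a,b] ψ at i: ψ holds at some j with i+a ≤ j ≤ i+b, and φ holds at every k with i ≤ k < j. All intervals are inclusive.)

0, 1, 2, 3

Evaluate at each i in [0,4]:
  i=0: ✓ (all of [1,2])
  i=1: ✓ (all of [2,3])
  i=2: ✓ (all of [3,4])
  i=3: ✓ (all of [4,5])
  i=4: ✗ (fails at j=6)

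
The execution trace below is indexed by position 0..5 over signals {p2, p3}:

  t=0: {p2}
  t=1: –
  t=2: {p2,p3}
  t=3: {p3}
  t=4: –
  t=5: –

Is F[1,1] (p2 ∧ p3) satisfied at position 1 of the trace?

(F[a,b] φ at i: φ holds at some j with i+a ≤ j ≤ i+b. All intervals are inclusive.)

True

Check (p2 ∧ p3) at each j in [2,2]:
  j=2: true
Found at j=2 → formula holds.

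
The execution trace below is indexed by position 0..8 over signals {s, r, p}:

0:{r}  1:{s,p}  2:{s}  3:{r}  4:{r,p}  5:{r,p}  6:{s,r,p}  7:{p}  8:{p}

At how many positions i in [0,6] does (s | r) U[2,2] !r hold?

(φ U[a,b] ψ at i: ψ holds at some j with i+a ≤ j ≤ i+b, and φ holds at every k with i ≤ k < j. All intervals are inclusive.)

2

Evaluate at each i in [0,6]:
  i=0: ✓ (rhs at j=2; lhs holds on [0,1])
  i=1: ✗ (no rhs in [3,3])
  i=2: ✗ (no rhs in [4,4])
  i=3: ✗ (no rhs in [5,5])
  i=4: ✗ (no rhs in [6,6])
  i=5: ✓ (rhs at j=7; lhs holds on [5,6])
  i=6: ✗ (lhs fails at k=7 before rhs at j=8)
Positions where it holds: {0, 5} → 2.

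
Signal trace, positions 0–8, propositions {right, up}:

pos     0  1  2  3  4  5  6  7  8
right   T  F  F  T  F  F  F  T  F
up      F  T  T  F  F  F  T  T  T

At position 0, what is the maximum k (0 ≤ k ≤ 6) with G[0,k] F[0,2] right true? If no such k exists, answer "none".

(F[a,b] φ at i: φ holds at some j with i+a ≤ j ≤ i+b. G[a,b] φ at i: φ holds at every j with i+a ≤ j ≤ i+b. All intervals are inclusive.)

3

F[0,2] right must hold from j=0 onward; find where it first fails.
  j=0: holds
  j=1: holds
  j=2: holds
  j=3: holds
  j=4: fails
Holds on [0,3], so largest k = 3.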